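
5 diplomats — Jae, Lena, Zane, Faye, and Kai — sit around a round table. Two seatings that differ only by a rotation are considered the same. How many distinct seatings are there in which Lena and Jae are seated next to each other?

12

Treat {Lena, Jae} as one unit (2 internal orders) and seat the resulting 4 units around the table: (3)! circular arrangements.
So 2 × (3)! = 2 × 6 = 12.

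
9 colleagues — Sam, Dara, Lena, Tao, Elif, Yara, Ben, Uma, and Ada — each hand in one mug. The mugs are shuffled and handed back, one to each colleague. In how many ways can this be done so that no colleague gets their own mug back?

Count assignments avoiding every fixed point. For any j of the 9 colleagues fixed to their own mug, the other 9−j can be arranged in (9−j)! ways.
By inclusion–exclusion this is Σ_{j=0}^{9} (−1)^j C(9,j)·(9−j)!.
Computing: 362880 − 362880 + 181440 − 60480 + 15120 − 3024 + 504 − 72 + 9 − 1 = 133496.

133496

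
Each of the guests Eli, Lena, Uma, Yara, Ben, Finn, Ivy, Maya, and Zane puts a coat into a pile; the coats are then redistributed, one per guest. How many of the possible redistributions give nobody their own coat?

This is the derangement count D_9: permutations of 9 items with no fixed point.
By inclusion–exclusion this is Σ_{j=0}^{9} (−1)^j C(9,j)·(9−j)!.
Computing: 362880 − 362880 + 181440 − 60480 + 15120 − 3024 + 504 − 72 + 9 − 1 = 133496.

133496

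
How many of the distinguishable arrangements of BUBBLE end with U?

20

Fix U in the last position and arrange the remaining 5 letters.
Those 5 letters have B appearing 3 times, giving (5)!/(3!) = 20.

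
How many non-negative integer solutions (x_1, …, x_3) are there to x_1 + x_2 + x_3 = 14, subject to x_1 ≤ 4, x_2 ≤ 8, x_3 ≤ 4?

6

By stars and bars, unrestricted non-negative solutions to x_1+…+x_3 = 14 number C(14+2,2) = 120.
Subtract solutions that violate a single cap (substitute x_i' = x_i − (cap_i+1)): x_1 ≥ 5 gives C(11,2) = 55; x_2 ≥ 9 gives C(7,2) = 21; x_3 ≥ 5 gives C(11,2) = 55. Together 131.
Add back pairs where two caps are both exceeded: 1 + 15 + 1 = 17.
By inclusion–exclusion the count is 120 − 131 + 17 = 6.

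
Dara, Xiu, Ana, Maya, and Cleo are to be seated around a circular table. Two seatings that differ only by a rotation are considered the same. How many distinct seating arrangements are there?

24

Fix one person's seat to break rotational symmetry; the remaining 4 people can be arranged in (4)! = 24 ways.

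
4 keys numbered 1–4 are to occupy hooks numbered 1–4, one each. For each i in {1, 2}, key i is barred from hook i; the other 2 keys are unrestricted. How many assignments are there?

Let Aᵢ (for i ∈ {1, 2}) be the placements that put key i in its forbidden hook. Any j of these fix j positions, leaving (4−j)! ways to fill the rest, and there are C(2,j) ways to pick which j.
By inclusion–exclusion, the number of valid placements is Σ_{j=0}^{2} (−1)^j C(2,j)·(4−j)!.
Computing: 24 − 12 + 2 = 14.

14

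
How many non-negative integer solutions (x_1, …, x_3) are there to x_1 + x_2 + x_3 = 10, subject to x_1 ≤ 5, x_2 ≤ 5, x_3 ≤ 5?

Without the upper bounds there are C(12,2) = 66 ways to split 10 among 3 variables.
Subtract solutions that violate a single cap (substitute x_i' = x_i − (cap_i+1)): x_1 ≥ 6 gives C(6,2) = 15; x_2 ≥ 6 gives C(6,2) = 15; x_3 ≥ 6 gives C(6,2) = 15. Together 45.
No two caps can be exceeded simultaneously, so the pair terms are all 0.
By inclusion–exclusion the count is 66 − 45 + 0 = 21.

21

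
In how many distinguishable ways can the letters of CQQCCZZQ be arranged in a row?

CQQCCZZQ has 8 letters with C appearing 3 times, Q appearing 3 times, and Z appearing twice.
Dividing 8! = 40320 by 3!·3!·2! = 72 for the repeated letters gives 560.

560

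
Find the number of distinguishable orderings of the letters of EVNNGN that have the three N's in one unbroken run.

Treat the 3 copies of N as a single block. The multiset to arrange is then {NNN, E, G, V}, 4 items in all.
All 4 items are distinct, so there are (4)! = 24 arrangements.

24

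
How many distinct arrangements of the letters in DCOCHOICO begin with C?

3360

Fix C in the first position and arrange the remaining 8 letters.
Those 8 letters have C appearing twice and O appearing 3 times, giving (8)!/(3!·2!) = 3360.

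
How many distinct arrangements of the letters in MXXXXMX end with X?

15

With the last slot taken by X, it remains to arrange the other 6 letters (MXXXMX).
Those 6 letters have M appearing twice and X appearing 4 times, giving (6)!/(4!·2!) = 15.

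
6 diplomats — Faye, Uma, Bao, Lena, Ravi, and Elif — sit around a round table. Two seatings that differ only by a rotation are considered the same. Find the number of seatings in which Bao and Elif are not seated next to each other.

All circular seatings of 6 people number (5)! = 120.
Seatings with Bao beside Elif: treat them as a block with 2 internal orders, giving 2 × (4)! = 48.
Subtracting, 120 − 48 = 72.

72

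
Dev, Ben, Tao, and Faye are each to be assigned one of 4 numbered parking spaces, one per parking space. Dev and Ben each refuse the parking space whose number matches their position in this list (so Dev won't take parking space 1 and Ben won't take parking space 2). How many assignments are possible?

14

Let Aᵢ (for i ∈ {1, 2}) be the placements that put person i in their forbidden parking space. Any j of these fix j positions, leaving (4−j)! ways to fill the rest, and there are C(2,j) ways to pick which j.
By inclusion–exclusion, the number of valid placements is Σ_{j=0}^{2} (−1)^j C(2,j)·(4−j)!.
Computing: 24 − 12 + 2 = 14.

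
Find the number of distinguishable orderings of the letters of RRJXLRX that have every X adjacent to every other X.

120

Treat the 2 copies of X as a single block. The multiset to arrange is then {XX, J, L, R, R, R}, 6 items in all.
That gives (6)!/(3!) = 120 arrangements.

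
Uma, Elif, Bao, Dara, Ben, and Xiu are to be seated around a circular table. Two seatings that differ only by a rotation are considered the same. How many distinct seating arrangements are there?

120

Around a circle, 6 distinct people have 6!/6 = (5)! = 120 rotationally distinct seatings.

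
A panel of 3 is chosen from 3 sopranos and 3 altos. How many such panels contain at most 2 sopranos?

Split by how many sopranos are chosen (0 through 2).
Sum: C(3,0)·C(3,3) + C(3,1)·C(3,2) + C(3,2)·C(3,1) = 1 + 9 + 9 = 19.

19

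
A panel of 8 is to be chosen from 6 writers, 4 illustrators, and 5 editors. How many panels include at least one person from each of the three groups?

With no constraint there are C(15,8) = 6435 possible selections.
Subtract selections that omit an entire group: no writers → C(9,8) = 9; no illustrators → C(11,8) = 165; no editors → C(10,8) = 45.
Add back selections omitting two groups (i.e. drawn from a single group): C(6,8) + C(4,8) + C(5,8) = 0.
By inclusion–exclusion: 6435 − 219 + 0 = 6216.

6216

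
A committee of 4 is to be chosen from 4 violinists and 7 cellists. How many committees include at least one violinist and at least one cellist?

With no constraint there are C(11,4) = 330 possible selections.
Subtract selections that omit an entire group: no violinists → C(7,4) = 35; no cellists → C(4,4) = 1.
Both groups omitted at once is impossible, so 330 − 36 = 294.

294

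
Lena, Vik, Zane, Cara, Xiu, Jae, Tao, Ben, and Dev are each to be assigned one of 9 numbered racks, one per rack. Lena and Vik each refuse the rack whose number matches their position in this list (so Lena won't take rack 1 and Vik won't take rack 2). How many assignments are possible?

287280

Let Aᵢ (for i ∈ {1, 2}) be the placements that put person i in their forbidden rack. Any j of these fix j positions, leaving (9−j)! ways to fill the rest, and there are C(2,j) ways to pick which j.
By inclusion–exclusion, the number of valid placements is Σ_{j=0}^{2} (−1)^j C(2,j)·(9−j)!.
Computing: 362880 − 80640 + 5040 = 287280.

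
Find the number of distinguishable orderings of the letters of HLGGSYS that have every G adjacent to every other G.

360

Treat the 2 copies of G as a single block. The multiset to arrange is then {GG, H, L, S, S, Y}, 6 items in all.
That gives (6)!/(2!) = 360 arrangements.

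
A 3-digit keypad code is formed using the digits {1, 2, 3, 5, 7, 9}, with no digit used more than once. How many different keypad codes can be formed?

With no repetition, fill the 3 digits in order: 6 choices, then 5, down to 4.
That product is 6 × 5 × 4 = 120.

120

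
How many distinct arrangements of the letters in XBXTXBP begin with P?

60

With the first slot taken by P, it remains to arrange the other 6 letters (XBXTXB).
Those 6 letters have B appearing twice and X appearing 3 times, giving (6)!/(3!·2!) = 60.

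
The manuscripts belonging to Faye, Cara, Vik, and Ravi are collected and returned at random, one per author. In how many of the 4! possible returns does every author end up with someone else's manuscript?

Let Aᵢ be the assignments in which author i gets their own manuscript. We want the size of the complement of A₁∪…∪A_4.
By inclusion–exclusion this is Σ_{j=0}^{4} (−1)^j C(4,j)·(4−j)!.
Computing: 24 − 24 + 12 − 4 + 1 = 9.

9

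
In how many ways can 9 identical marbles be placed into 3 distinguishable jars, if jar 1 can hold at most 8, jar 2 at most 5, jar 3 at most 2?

17

Ignoring the caps, the number of non-negative solutions to x_1+…+x_3 = 9 is C(11,2) = 55.
Subtract solutions that violate a single cap (substitute x_i' = x_i − (cap_i+1)): x_1 ≥ 9 gives C(2,2) = 1; x_2 ≥ 6 gives C(5,2) = 10; x_3 ≥ 3 gives C(8,2) = 28. Together 39.
Add back pairs where two caps are both exceeded: 0 + 0 + 1 = 1.
By inclusion–exclusion the count is 55 − 39 + 1 = 17.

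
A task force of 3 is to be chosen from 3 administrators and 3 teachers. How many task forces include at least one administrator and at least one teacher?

18

With no constraint there are C(6,3) = 20 possible selections.
Subtract selections that omit an entire group: no administrators → C(3,3) = 1; no teachers → C(3,3) = 1.
Both groups omitted at once is impossible, so 20 − 2 = 18.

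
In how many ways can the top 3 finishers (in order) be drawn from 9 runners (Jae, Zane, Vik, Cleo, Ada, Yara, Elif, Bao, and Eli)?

504

This is an ordered selection of 3 from 9: P(9,3).
That gives 9 × 8 × 7 = 504.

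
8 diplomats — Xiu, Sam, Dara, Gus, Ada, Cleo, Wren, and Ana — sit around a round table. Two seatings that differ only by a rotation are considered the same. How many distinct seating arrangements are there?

5040

Seat Xiu anywhere (absorbing the rotational symmetry), then permute the other 7: (7)! = 5040.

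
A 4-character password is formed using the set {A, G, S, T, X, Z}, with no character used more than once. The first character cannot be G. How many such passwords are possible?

The first character has 6−1 = 5 choices (anything except G).
The remaining 3 characters are filled from the other 5 symbols without repetition: 5 × 4 × 3 = 60.
Total: 5 × 60 = 300.

300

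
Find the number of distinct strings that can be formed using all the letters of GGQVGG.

The 6 letters of GGQVGG have repeats: G appearing 4 times.
Dividing 6! = 720 by 4! = 24 for the repeated letters gives 30.

30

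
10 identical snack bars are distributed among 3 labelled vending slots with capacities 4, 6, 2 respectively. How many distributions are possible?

6

Without the upper bounds there are C(12,2) = 66 ways to split 10 among 3 vending slots.
Subtract solutions that violate a single cap (substitute x_i' = x_i − (cap_i+1)): x_1 ≥ 5 gives C(7,2) = 21; x_2 ≥ 7 gives C(5,2) = 10; x_3 ≥ 3 gives C(9,2) = 36. Together 67.
Add back pairs where two caps are both exceeded: 0 + 6 + 1 = 7.
By inclusion–exclusion the count is 66 − 67 + 7 = 6.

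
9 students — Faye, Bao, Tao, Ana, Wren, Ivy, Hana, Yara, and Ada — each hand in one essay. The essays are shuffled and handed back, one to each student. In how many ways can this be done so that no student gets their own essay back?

This is the derangement count D_9: permutations of 9 items with no fixed point.
By inclusion–exclusion this is Σ_{j=0}^{9} (−1)^j C(9,j)·(9−j)!.
Computing: 362880 − 362880 + 181440 − 60480 + 15120 − 3024 + 504 − 72 + 9 − 1 = 133496.

133496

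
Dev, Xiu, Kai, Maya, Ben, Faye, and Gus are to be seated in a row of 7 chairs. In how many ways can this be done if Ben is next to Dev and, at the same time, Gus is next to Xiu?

Treat {Ben,Dev} as one block (2 orders) and {Gus,Xiu} as another (2 orders).
That leaves 5 units to arrange: 2 × 2 × 5! = 4 × 120 = 480.

480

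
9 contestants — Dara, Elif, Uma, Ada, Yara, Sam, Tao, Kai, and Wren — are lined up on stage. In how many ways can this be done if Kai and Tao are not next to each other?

Of the 9! = 362880 arrangements, those with Kai and Tao adjacent number 2 × 8! = 80640 (treat the pair as a block with 2 internal orders).
So 362880 − 80640 = 282240 arrangements keep them apart.

282240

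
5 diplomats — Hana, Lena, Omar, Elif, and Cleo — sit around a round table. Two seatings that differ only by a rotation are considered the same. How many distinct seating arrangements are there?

24

Seat Hana anywhere (absorbing the rotational symmetry), then permute the other 4: (4)! = 24.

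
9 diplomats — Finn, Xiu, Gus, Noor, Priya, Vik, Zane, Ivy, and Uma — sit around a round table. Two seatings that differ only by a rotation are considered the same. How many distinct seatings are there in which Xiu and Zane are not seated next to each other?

30240

Without the restriction there are (8)! = 40320 seatings.
Seatings with Xiu beside Zane: treat them as a block with 2 internal orders, giving 2 × (7)! = 10080.
Subtracting, 40320 − 10080 = 30240.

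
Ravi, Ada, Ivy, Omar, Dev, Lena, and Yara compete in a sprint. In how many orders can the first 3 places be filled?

This is an ordered selection of 3 from 7: P(7,3).
That gives 7 × 6 × 5 = 210.

210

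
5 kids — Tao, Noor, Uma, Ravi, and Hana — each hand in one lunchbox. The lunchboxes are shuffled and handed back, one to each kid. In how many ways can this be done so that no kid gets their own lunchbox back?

This is the derangement count D_5: permutations of 5 items with no fixed point.
By inclusion–exclusion this is Σ_{j=0}^{5} (−1)^j C(5,j)·(5−j)!.
Computing: 120 − 120 + 60 − 20 + 5 − 1 = 44.

44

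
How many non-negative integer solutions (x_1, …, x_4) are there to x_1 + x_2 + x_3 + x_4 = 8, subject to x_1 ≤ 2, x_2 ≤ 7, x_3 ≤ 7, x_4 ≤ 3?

76

Ignoring the caps, the number of non-negative solutions to x_1+…+x_4 = 8 is C(11,3) = 165.
Subtract solutions that violate a single cap (substitute x_i' = x_i − (cap_i+1)): x_1 ≥ 3 gives C(8,3) = 56; x_2 ≥ 8 gives C(3,3) = 1; x_3 ≥ 8 gives C(3,3) = 1; x_4 ≥ 4 gives C(7,3) = 35. Together 93.
Add back pairs where two caps are both exceeded: 0 + 0 + 4 + 0 + 0 + 0 = 4.
By inclusion–exclusion the count is 165 − 93 + 4 = 76.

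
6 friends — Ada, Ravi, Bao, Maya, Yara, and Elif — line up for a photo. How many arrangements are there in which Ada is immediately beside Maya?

Place the 4 others and the Ada-Maya pair as 5 objects in a line; the pair has 2 internal arrangements.
So the count is 2·(5)! = 240.

240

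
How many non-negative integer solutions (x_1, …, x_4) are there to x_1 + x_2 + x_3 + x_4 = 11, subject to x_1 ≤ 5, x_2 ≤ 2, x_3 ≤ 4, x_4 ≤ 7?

Without the upper bounds there are C(14,3) = 364 ways to split 11 among 4 variables.
Subtract solutions that violate a single cap (substitute x_i' = x_i − (cap_i+1)): x_1 ≥ 6 gives C(8,3) = 56; x_2 ≥ 3 gives C(11,3) = 165; x_3 ≥ 5 gives C(9,3) = 84; x_4 ≥ 8 gives C(6,3) = 20. Together 325.
Add back pairs where two caps are both exceeded: 10 + 1 + 0 + 20 + 1 + 0 = 32.
By inclusion–exclusion the count is 364 − 325 + 32 = 71.

71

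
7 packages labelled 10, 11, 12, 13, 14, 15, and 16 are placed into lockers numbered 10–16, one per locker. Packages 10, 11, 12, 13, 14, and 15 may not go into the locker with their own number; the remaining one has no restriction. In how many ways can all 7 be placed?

2119

Let Aᵢ (for 10 ≤ i ≤ 15) be the placements that put package i in its forbidden locker. Any j of these fix j positions, leaving (7−j)! ways to fill the rest, and there are C(6,j) ways to pick which j.
By inclusion–exclusion, the number of valid placements is Σ_{j=0}^{6} (−1)^j C(6,j)·(7−j)!.
Computing: 5040 − 4320 + 1800 − 480 + 90 − 12 + 1 = 2119.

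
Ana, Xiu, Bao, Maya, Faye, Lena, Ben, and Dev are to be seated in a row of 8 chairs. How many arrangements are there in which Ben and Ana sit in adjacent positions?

Treat {Ben, Ana} as a single unit. There are 7 units to order, and the pair itself can be ordered 2 ways.
That gives 2 × 7! = 2 × 5040 = 10080.

10080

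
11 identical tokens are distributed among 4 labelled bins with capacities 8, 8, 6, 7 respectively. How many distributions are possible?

By stars and bars, unrestricted non-negative solutions to x_1+…+x_4 = 11 number C(11+3,3) = 364.
Subtract solutions that violate a single cap (substitute x_i' = x_i − (cap_i+1)): x_1 ≥ 9 gives C(5,3) = 10; x_2 ≥ 9 gives C(5,3) = 10; x_3 ≥ 7 gives C(7,3) = 35; x_4 ≥ 8 gives C(6,3) = 20. Together 75.
No two caps can be exceeded simultaneously, so the pair terms are all 0.
By inclusion–exclusion the count is 364 − 75 + 0 = 289.

289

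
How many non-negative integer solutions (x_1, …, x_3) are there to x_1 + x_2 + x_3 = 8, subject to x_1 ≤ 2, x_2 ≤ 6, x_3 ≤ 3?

Ignoring the caps, the number of non-negative solutions to x_1+…+x_3 = 8 is C(10,2) = 45.
Subtract solutions that violate a single cap (substitute x_i' = x_i − (cap_i+1)): x_1 ≥ 3 gives C(7,2) = 21; x_2 ≥ 7 gives C(3,2) = 3; x_3 ≥ 4 gives C(6,2) = 15. Together 39.
Add back pairs where two caps are both exceeded: 0 + 3 + 0 = 3.
By inclusion–exclusion the count is 45 − 39 + 3 = 9.

9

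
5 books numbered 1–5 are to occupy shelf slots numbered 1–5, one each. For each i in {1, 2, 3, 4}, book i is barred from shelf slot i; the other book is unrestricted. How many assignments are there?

53

Let Aᵢ (for 1 ≤ i ≤ 4) be the placements that put book i in its forbidden shelf slot. Any j of these fix j positions, leaving (5−j)! ways to fill the rest, and there are C(4,j) ways to pick which j.
By inclusion–exclusion, the number of valid placements is Σ_{j=0}^{4} (−1)^j C(4,j)·(5−j)!.
Computing: 120 − 96 + 36 − 8 + 1 = 53.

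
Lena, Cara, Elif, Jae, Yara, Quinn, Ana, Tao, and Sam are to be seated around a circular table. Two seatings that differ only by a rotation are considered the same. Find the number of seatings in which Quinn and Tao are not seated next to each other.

All circular seatings of 9 people number (8)! = 40320.
Seatings with Quinn beside Tao: treat them as a block with 2 internal orders, giving 2 × (7)! = 10080.
Subtracting, 40320 − 10080 = 30240.

30240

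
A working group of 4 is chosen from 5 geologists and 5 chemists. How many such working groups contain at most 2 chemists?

155

Split by how many chemists are chosen (0 through 2).
Sum: C(5,0)·C(5,4) + C(5,1)·C(5,3) + C(5,2)·C(5,2) = 5 + 50 + 100 = 155.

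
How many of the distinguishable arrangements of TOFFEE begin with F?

60

Fix F in the first position and arrange the remaining 5 letters.
Those 5 letters have E appearing twice, giving (5)!/(2!) = 60.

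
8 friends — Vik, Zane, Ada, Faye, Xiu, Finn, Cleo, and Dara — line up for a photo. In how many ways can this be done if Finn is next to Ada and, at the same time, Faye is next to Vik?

2880

Treat {Finn,Ada} as one block (2 orders) and {Faye,Vik} as another (2 orders).
That leaves 6 units to arrange: 2 × 2 × 6! = 4 × 720 = 2880.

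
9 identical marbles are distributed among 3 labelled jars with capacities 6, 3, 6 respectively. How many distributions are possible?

22

Without the upper bounds there are C(11,2) = 55 ways to split 9 among 3 jars.
Subtract solutions that violate a single cap (substitute x_i' = x_i − (cap_i+1)): x_1 ≥ 7 gives C(4,2) = 6; x_2 ≥ 4 gives C(7,2) = 21; x_3 ≥ 7 gives C(4,2) = 6. Together 33.
No two caps can be exceeded simultaneously, so the pair terms are all 0.
By inclusion–exclusion the count is 55 − 33 + 0 = 22.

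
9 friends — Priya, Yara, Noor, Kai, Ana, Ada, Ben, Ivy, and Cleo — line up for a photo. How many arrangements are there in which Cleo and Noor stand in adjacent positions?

80640

Place the 7 others and the Cleo-Noor pair as 8 objects in a line; the pair has 2 internal arrangements.
So the count is 2·(8)! = 80640.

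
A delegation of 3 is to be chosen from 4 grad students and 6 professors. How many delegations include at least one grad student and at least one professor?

96

Unrestricted: C(10,3) = 120 ways to pick any 3 of the 10.
Subtract selections that omit an entire group: no grad students → C(6,3) = 20; no professors → C(4,3) = 4.
Both groups omitted at once is impossible, so 120 − 24 = 96.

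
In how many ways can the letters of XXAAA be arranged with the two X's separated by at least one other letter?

There are 5!/(3!·2!) = 10 arrangements of XXAAA in total.
Arrangements with the X's together: treat XX as one letter, giving (4)!/(3!) = 4.
Subtracting, 10 − 4 = 6 arrangements keep the X's apart.

6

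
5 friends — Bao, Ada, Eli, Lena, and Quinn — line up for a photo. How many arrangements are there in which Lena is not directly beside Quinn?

There are 5! = 120 arrangements in all. If Lena and Quinn are adjacent, merging them into one block gives 2·(4)! = 48 arrangements.
Complementary counting: 120 − 48 = 72.

72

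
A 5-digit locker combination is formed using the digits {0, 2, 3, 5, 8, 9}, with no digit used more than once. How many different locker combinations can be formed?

720

This is a permutation of 5 out of 6: P(6,5) = 6!/1!.
6 × 5 × 4 × 3 × 2 = 720.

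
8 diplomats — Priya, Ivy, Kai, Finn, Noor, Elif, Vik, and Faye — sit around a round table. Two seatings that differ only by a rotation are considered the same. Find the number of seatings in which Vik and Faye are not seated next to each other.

All circular seatings of 8 people number (7)! = 5040.
Seatings with Vik beside Faye: treat them as a block with 2 internal orders, giving 2 × (6)! = 1440.
Subtracting, 5040 − 1440 = 3600.

3600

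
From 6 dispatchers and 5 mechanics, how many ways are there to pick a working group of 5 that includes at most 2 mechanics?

Split by how many mechanics are chosen (0 through 2).
Sum: C(5,0)·C(6,5) + C(5,1)·C(6,4) + C(5,2)·C(6,3) = 6 + 75 + 200 = 281.

281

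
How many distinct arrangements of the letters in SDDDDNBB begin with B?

210

With the first slot taken by B, it remains to arrange the other 7 letters (SDDDDNB).
Those 7 letters have D appearing 4 times, giving (7)!/(4!) = 210.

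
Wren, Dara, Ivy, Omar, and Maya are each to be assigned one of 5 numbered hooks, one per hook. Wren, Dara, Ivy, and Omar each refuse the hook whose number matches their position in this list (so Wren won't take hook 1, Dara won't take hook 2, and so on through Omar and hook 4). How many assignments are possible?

53

Let Aᵢ (for 1 ≤ i ≤ 4) be the placements that put person i in their forbidden hook. Any j of these fix j positions, leaving (5−j)! ways to fill the rest, and there are C(4,j) ways to pick which j.
By inclusion–exclusion, the number of valid placements is Σ_{j=0}^{4} (−1)^j C(4,j)·(5−j)!.
Computing: 120 − 96 + 36 − 8 + 1 = 53.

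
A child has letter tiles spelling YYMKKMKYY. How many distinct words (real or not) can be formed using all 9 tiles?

1260

Letter multiplicities in YYMKKMKYY: K×3, M×2, Y×4.
So there are 9! / (4!·3!·2!) = 1260 distinguishable arrangements.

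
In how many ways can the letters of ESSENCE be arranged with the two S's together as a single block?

Treat the 2 copies of S as a single block. The multiset to arrange is then {SS, C, E, E, E, N}, 6 items in all.
That gives (6)!/(3!) = 120 arrangements.

120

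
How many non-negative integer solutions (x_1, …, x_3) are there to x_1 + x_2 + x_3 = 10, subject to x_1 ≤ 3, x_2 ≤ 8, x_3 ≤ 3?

Ignoring the caps, the number of non-negative solutions to x_1+…+x_3 = 10 is C(12,2) = 66.
Subtract solutions that violate a single cap (substitute x_i' = x_i − (cap_i+1)): x_1 ≥ 4 gives C(8,2) = 28; x_2 ≥ 9 gives C(3,2) = 3; x_3 ≥ 4 gives C(8,2) = 28. Together 59.
Add back pairs where two caps are both exceeded: 0 + 6 + 0 = 6.
By inclusion–exclusion the count is 66 − 59 + 6 = 13.

13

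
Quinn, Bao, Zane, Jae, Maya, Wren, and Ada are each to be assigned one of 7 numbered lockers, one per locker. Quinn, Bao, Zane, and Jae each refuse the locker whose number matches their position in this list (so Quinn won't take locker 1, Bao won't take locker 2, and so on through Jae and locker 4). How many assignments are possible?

Let Aᵢ (for 1 ≤ i ≤ 4) be the placements that put person i in their forbidden locker. Any j of these fix j positions, leaving (7−j)! ways to fill the rest, and there are C(4,j) ways to pick which j.
By inclusion–exclusion, the number of valid placements is Σ_{j=0}^{4} (−1)^j C(4,j)·(7−j)!.
Computing: 5040 − 2880 + 720 − 96 + 6 = 2790.

2790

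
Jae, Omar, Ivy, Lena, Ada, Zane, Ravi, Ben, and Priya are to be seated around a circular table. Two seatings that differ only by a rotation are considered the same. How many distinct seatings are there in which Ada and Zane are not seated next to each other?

30240

Without the restriction there are (8)! = 40320 seatings.
Those with Ada next to Zane: fuse the pair into one unit and seat 8 units around a circle — 2·(7)! = 10080.
Subtracting, 40320 − 10080 = 30240.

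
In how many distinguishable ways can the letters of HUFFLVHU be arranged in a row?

The 8 letters of HUFFLVHU have repeats: F appearing twice, H appearing twice, and U appearing twice.
Dividing 8! = 40320 by 2!·2!·2! = 8 for the repeated letters gives 5040.

5040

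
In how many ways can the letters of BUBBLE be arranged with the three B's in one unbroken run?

24

Treat the 3 copies of B as a single block. The multiset to arrange is then {BBB, E, L, U}, 4 items in all.
All 4 items are distinct, so there are (4)! = 24 arrangements.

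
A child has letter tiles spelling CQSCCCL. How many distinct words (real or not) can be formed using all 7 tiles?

210

CQSCCCL has 7 letters with C appearing 4 times.
Dividing 7! = 5040 by 4! = 24 for the repeated letters gives 210.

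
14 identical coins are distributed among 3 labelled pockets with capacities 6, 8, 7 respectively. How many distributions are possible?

By stars and bars, unrestricted non-negative solutions to x_1+…+x_3 = 14 number C(14+2,2) = 120.
Subtract solutions that violate a single cap (substitute x_i' = x_i − (cap_i+1)): x_1 ≥ 7 gives C(9,2) = 36; x_2 ≥ 9 gives C(7,2) = 21; x_3 ≥ 8 gives C(8,2) = 28. Together 85.
No two caps can be exceeded simultaneously, so the pair terms are all 0.
By inclusion–exclusion the count is 120 − 85 + 0 = 35.

35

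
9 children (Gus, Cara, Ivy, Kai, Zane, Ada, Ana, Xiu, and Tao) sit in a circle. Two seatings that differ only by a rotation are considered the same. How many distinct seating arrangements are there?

40320

Around a circle, 9 distinct people have 9!/9 = (8)! = 40320 rotationally distinct seatings.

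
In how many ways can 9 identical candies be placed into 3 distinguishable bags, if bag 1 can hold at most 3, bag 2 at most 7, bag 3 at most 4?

17

By stars and bars, unrestricted non-negative solutions to x_1+…+x_3 = 9 number C(9+2,2) = 55.
Subtract solutions that violate a single cap (substitute x_i' = x_i − (cap_i+1)): x_1 ≥ 4 gives C(7,2) = 21; x_2 ≥ 8 gives C(3,2) = 3; x_3 ≥ 5 gives C(6,2) = 15. Together 39.
Add back pairs where two caps are both exceeded: 0 + 1 + 0 = 1.
By inclusion–exclusion the count is 55 − 39 + 1 = 17.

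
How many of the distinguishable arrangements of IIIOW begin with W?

Fix W in the first position and arrange the remaining 4 letters.
Those 4 letters have I appearing 3 times, giving (4)!/(3!) = 4.

4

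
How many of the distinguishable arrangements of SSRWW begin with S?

With the first slot taken by S, it remains to arrange the other 4 letters (SRWW).
Those 4 letters have W appearing twice, giving (4)!/(2!) = 12.

12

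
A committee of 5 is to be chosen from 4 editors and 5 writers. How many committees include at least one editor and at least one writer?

Total 5-person selections from all 9: C(9,5) = 126.
Selections missing a whole group: no editors → C(5,5) = 1; no writers → C(4,5) = 0.
Both groups omitted at once is impossible, so 126 − 1 = 125.

125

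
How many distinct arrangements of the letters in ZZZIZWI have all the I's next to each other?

Treat the 2 copies of I as a single block. The multiset to arrange is then {II, W, Z, Z, Z, Z}, 6 items in all.
That gives (6)!/(4!) = 30 arrangements.

30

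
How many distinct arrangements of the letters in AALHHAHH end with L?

35

With the last slot taken by L, it remains to arrange the other 7 letters (AAHHAHH).
Those 7 letters have A appearing 3 times and H appearing 4 times, giving (7)!/(4!·3!) = 35.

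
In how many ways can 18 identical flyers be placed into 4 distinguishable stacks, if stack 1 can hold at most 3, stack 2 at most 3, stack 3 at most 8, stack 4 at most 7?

Without the upper bounds there are C(21,3) = 1330 ways to split 18 among 4 stacks.
Subtract solutions that violate a single cap (substitute x_i' = x_i − (cap_i+1)): x_1 ≥ 4 gives C(17,3) = 680; x_2 ≥ 4 gives C(17,3) = 680; x_3 ≥ 9 gives C(12,3) = 220; x_4 ≥ 8 gives C(13,3) = 286. Together 1866.
Add back pairs where two caps are both exceeded: 286 + 56 + 84 + 56 + 84 + 4 = 570.
Subtract triples: 4 + 10 + 0 + 0 = 14.
By inclusion–exclusion the count is 1330 − 1866 + 570 − 14 = 20.

20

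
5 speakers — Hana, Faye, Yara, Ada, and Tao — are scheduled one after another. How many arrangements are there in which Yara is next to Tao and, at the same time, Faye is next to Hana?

Treat {Yara,Tao} as one block (2 orders) and {Faye,Hana} as another (2 orders).
That leaves 3 units to arrange: 2 × 2 × 3! = 4 × 6 = 24.

24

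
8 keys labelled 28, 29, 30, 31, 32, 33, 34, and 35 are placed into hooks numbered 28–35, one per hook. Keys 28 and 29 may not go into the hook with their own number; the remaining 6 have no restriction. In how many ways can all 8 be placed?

Let Aᵢ (for i ∈ {28, 29}) be the placements that put key i in its forbidden hook. Any j of these fix j positions, leaving (8−j)! ways to fill the rest, and there are C(2,j) ways to pick which j.
By inclusion–exclusion, the number of valid placements is Σ_{j=0}^{2} (−1)^j C(2,j)·(8−j)!.
Computing: 40320 − 10080 + 720 = 30960.

30960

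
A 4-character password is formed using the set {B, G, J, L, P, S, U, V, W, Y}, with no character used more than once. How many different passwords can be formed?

5040

Choose and order 4 of the 10 symbols: the first character has 10 options, the next 9, then 8, 7.
10 × 9 × 8 × 7 = 5040.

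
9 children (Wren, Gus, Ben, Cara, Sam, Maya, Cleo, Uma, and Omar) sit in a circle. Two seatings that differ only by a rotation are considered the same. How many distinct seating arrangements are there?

40320

Fix one person's seat to break rotational symmetry; the remaining 8 people can be arranged in (8)! = 40320 ways.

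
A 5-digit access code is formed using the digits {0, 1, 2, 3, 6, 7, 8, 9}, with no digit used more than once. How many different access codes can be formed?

This is a permutation of 5 out of 8: P(8,5) = 8!/3!.
8 × 7 × 6 × 5 × 4 = 6720.

6720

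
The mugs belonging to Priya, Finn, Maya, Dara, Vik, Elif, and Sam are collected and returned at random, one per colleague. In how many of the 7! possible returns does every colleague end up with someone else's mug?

Let Aᵢ be the assignments in which colleague i gets their own mug. We want the size of the complement of A₁∪…∪A_7.
By inclusion–exclusion this is Σ_{j=0}^{7} (−1)^j C(7,j)·(7−j)!.
Computing: 5040 − 5040 + 2520 − 840 + 210 − 42 + 7 − 1 = 1854.

1854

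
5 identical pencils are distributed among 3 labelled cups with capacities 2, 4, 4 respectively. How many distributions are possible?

By stars and bars, unrestricted non-negative solutions to x_1+…+x_3 = 5 number C(5+2,2) = 21.
Subtract solutions that violate a single cap (substitute x_i' = x_i − (cap_i+1)): x_1 ≥ 3 gives C(4,2) = 6; x_2 ≥ 5 gives C(2,2) = 1; x_3 ≥ 5 gives C(2,2) = 1. Together 8.
No two caps can be exceeded simultaneously, so the pair terms are all 0.
By inclusion–exclusion the count is 21 − 8 + 0 = 13.

13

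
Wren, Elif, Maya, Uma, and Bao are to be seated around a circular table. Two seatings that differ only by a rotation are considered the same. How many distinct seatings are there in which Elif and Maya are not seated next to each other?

12

All circular seatings of 5 people number (4)! = 24.
Seatings with Elif beside Maya: treat them as a block with 2 internal orders, giving 2 × (3)! = 12.
Subtracting, 24 − 12 = 12.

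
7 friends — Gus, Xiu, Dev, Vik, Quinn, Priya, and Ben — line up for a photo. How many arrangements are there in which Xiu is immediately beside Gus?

Place the 5 others and the Xiu-Gus pair as 6 objects in a line; the pair has 2 internal arrangements.
So the count is 2·(6)! = 1440.

1440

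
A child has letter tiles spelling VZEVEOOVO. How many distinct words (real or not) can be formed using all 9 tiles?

VZEVEOOVO has 9 letters with E appearing twice, O appearing 3 times, and V appearing 3 times.
Dividing 9! = 362880 by 3!·3!·2! = 72 for the repeated letters gives 5040.

5040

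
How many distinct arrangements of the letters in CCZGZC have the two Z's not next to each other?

There are 6!/(3!·2!) = 60 arrangements of CCZGZC in total.
Arrangements with the Z's together: treat ZZ as one letter, giving (5)!/(3!) = 20.
Hence 60 − 20 = 40.

40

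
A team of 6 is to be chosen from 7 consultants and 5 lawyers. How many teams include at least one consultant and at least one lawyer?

917

Unrestricted: C(12,6) = 924 ways to pick any 6 of the 12.
Subtract selections that omit an entire group: no consultants → C(5,6) = 0; no lawyers → C(7,6) = 7.
Both groups omitted at once is impossible, so 924 − 7 = 917.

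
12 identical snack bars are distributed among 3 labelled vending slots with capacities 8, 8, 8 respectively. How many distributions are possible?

Without the upper bounds there are C(14,2) = 91 ways to split 12 among 3 vending slots.
Subtract solutions that violate a single cap (substitute x_i' = x_i − (cap_i+1)): x_1 ≥ 9 gives C(5,2) = 10; x_2 ≥ 9 gives C(5,2) = 10; x_3 ≥ 9 gives C(5,2) = 10. Together 30.
No two caps can be exceeded simultaneously, so the pair terms are all 0.
By inclusion–exclusion the count is 91 − 30 + 0 = 61.

61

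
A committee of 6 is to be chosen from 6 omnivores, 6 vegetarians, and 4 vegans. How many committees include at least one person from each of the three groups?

6666

Unrestricted: C(16,6) = 8008 ways to pick any 6 of the 16.
Subtract selections that omit an entire group: no omnivores → C(10,6) = 210; no vegetarians → C(10,6) = 210; no vegans → C(12,6) = 924.
Add back selections omitting two groups (i.e. drawn from a single group): C(6,6) + C(6,6) + C(4,6) = 2.
By inclusion–exclusion: 8008 − 1344 + 2 = 6666.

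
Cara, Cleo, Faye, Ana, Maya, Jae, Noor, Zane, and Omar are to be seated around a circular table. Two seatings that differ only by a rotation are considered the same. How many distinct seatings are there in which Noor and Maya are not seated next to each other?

30240

All circular seatings of 9 people number (8)! = 40320.
Those with Noor next to Maya: fuse the pair into one unit and seat 8 units around a circle — 2·(7)! = 10080.
Subtracting, 40320 − 10080 = 30240.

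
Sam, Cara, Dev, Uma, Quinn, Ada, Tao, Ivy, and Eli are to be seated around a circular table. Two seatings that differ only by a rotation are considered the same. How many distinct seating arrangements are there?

40320

Around a circle, 9 distinct people have 9!/9 = (8)! = 40320 rotationally distinct seatings.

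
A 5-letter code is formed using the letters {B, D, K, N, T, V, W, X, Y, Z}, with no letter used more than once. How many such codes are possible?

30240

This is a permutation of 5 out of 10: P(10,5) = 10!/5!.
That product is 10 × 9 × 8 × 7 × 6 = 30240.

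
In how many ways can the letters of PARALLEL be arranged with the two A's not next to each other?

2520

There are 8!/(3!·2!) = 3360 arrangements of PARALLEL in total.
If the two A's are adjacent, glue them into one block, leaving 7 items to arrange: (7)!/(3!) = 840 ways.
Hence 3360 − 840 = 2520.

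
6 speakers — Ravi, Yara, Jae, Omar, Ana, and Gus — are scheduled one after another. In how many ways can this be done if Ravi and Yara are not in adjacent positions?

Of the 6! = 720 arrangements, those with Ravi and Yara adjacent number 2 × 5! = 240 (treat the pair as a block with 2 internal orders).
Complementary counting: 720 − 240 = 480.

480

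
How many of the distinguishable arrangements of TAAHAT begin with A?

Fix A in the first position and arrange the remaining 5 letters.
Those 5 letters have A appearing twice and T appearing twice, giving (5)!/(2!·2!) = 30.

30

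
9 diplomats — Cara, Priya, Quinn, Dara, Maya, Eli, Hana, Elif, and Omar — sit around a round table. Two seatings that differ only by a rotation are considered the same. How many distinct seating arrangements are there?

Fix one person's seat to break rotational symmetry; the remaining 8 people can be arranged in (8)! = 40320 ways.

40320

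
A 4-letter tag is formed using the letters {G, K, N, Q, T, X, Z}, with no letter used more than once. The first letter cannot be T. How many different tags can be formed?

720

The first letter has 7−1 = 6 choices (anything except T).
The remaining 3 letters are filled from the other 6 symbols without repetition: 6 × 5 × 4 = 120.
Total: 6 × 120 = 720.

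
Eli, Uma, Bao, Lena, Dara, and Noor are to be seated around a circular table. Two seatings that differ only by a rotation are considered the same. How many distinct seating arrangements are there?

120

Fix one person's seat to break rotational symmetry; the remaining 5 people can be arranged in (5)! = 120 ways.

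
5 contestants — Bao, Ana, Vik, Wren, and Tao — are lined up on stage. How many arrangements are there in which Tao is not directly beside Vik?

72

Of the 5! = 120 arrangements, those with Tao and Vik adjacent number 2 × 4! = 48 (treat the pair as a block with 2 internal orders).
Complementary counting: 120 − 48 = 72.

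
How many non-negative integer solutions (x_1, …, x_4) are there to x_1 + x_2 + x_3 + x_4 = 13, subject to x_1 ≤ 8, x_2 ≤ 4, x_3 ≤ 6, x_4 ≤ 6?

Ignoring the caps, the number of non-negative solutions to x_1+…+x_4 = 13 is C(16,3) = 560.
Subtract solutions that violate a single cap (substitute x_i' = x_i − (cap_i+1)): x_1 ≥ 9 gives C(7,3) = 35; x_2 ≥ 5 gives C(11,3) = 165; x_3 ≥ 7 gives C(9,3) = 84; x_4 ≥ 7 gives C(9,3) = 84. Together 368.
Add back pairs where two caps are both exceeded: 0 + 0 + 0 + 4 + 4 + 0 = 8.
By inclusion–exclusion the count is 560 − 368 + 8 = 200.

200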